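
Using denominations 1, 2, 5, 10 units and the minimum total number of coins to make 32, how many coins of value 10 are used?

3

32 = 3×10 + 1×2
Count of 10: 3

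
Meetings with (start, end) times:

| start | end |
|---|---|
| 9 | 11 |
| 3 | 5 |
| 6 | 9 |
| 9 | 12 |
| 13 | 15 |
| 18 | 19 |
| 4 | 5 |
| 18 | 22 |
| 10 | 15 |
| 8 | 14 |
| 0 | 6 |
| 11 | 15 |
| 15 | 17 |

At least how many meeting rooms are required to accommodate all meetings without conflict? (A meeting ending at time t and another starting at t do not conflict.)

The answer is the maximum number of intervals overlapping at any instant.
starts: [0, 3, 4, 6, 8, 9, 9, 10, 11, 13, 15, 18, 18]
ends:   [5, 5, 6, 9, 11, 12, 14, 15, 15, 15, 17, 19, 22]
s0→1 s3→2 s4→3 e5→2 e5→1 e6→0 s6→1 s8→2 e9→1 s9→2 s9→3 s10→4  — peak 4.

4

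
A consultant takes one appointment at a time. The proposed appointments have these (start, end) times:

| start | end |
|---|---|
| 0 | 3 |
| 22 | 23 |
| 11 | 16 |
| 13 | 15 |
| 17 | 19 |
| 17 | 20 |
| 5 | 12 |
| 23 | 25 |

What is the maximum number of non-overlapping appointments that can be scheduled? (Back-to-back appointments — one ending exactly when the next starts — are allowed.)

Sort by end time and greedily take each interval whose start is ≥ the last chosen end.
By end time: (0,3), (5,12), (13,15), (11,16), (17,19), (17,20), (22,23), (23,25).
Pick (0,3); next start ≥ 3 → (5,12); next start ≥ 12 → (13,15); next start ≥ 15 → (17,19); next start ≥ 19 → (22,23); next start ≥ 23 → (23,25).
Selected 6 appointments.

6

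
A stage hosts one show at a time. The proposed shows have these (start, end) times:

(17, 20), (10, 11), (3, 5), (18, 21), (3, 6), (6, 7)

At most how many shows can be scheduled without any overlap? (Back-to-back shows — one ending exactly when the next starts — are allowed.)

Order by finish time; keep every interval that doesn't clash with the previous kept one.
Sorted by end: (3,5)  (3,6)  (6,7)  (10,11)  (17,20)  (18,21)
take (3,5); take (6,7); take (10,11); take (17,20).
Selected 4 shows.

4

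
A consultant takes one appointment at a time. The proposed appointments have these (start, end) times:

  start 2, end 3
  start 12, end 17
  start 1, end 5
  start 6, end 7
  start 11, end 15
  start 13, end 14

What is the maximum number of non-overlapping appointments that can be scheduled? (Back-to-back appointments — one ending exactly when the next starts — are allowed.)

By end time: (2,3), (1,5), (6,7), (13,14), (11,15), (12,17).
Pick (2,3); next start ≥ 3 → (6,7); next start ≥ 7 → (13,14).
Selected 3 appointments.

3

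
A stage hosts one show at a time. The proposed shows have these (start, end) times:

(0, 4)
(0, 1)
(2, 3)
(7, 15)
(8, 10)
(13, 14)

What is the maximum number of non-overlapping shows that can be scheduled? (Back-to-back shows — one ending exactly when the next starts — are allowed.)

Order by finish time; keep every interval that doesn't clash with the previous kept one.
Sorted by end: (0,1)  (2,3)  (0,4)  (8,10)  (13,14)  (7,15)
take (0,1); take (2,3); skip (0,4); take (8,10); take (13,14); skip (7,15).
Selected 4 shows.

4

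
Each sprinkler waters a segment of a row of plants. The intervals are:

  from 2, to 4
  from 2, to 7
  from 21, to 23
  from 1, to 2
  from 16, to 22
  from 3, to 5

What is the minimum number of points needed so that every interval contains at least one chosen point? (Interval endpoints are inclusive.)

By right end: [1,2]  [2,4]  [3,5]  [2,7]  [16,22]  [21,23]
[1,2] uncovered → point at 2; [3,5] uncovered → point at 5; [16,22] uncovered → point at 22.
Points: 2, 5, 22 (3 total).

3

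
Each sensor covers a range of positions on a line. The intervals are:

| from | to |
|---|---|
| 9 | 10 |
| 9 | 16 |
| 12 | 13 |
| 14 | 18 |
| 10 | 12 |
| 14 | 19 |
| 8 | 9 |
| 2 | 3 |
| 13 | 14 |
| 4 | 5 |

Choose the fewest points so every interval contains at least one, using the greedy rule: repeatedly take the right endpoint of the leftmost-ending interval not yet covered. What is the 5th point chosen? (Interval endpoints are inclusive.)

Process intervals by earliest right end; each time one isn't hit yet, stab at its right endpoint.
Sorted: [2,3] [4,5] [8,9] [9,10] [10,12] [12,13] [13,14] [9,16] [14,18] [14,19]
{[2,3]} hit by 3; {[4,5]} hit by 5; {[8,9],[9,10]} hit by 9; {[10,12],[12,13]} hit by 12; {[13,14],[9,16],[14,18],[14,19]} hit by 14.
Points: 3, 5, 9, 12, 14 (5 total).

14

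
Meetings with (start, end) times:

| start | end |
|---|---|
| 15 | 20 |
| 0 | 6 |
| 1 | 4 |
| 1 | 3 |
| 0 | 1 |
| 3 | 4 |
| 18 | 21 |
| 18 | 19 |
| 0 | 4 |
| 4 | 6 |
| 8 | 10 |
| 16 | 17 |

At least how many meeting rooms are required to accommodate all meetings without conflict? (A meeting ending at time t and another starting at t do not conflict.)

4

starts: [0, 0, 0, 1, 1, 3, 4, 8, 15, 16, 18, 18]
ends:   [1, 3, 4, 4, 4, 6, 6, 10, 17, 19, 20, 21]
s0→1 s0→2 s0→3 e1→2 s1→3 s1→4  — peak 4.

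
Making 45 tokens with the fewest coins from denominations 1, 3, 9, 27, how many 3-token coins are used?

45 = 1×27 + 2×9
Count of 3: 0

0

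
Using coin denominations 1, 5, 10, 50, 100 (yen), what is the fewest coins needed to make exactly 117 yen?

117 − 1×100→17 − 1×10→7 − 1×5→2 − 2×1→0
Total coins = 1 + 1 + 1 + 2 = 5

5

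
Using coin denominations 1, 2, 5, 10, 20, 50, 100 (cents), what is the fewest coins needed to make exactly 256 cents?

256 − 2×100→56 − 1×50→6 − 1×5→1 − 1×1→0
Total coins = 2 + 1 + 1 + 1 = 5

5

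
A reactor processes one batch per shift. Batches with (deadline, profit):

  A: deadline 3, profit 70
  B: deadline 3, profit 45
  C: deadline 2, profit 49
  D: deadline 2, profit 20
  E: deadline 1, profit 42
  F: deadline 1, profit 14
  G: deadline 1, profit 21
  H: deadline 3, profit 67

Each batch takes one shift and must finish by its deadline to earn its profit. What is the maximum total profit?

186

By profit: A(d3,70), H(d3,67), C(d2,49), B(d3,45), E(d1,42), G(d1,21), D(d2,20), F(d1,14)
A→slot 3; H→slot 2; C→slot 1; B skipped; E skipped; G skipped; D skipped; F skipped.
Profit = 49 + 67 + 70 = 186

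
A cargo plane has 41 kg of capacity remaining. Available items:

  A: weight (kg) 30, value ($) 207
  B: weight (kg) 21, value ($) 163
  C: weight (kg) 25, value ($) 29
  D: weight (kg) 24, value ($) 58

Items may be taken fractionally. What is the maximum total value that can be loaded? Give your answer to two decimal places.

301.00

Ratios (sorted): B 7.76, A 6.90, D 2.42, C 1.16
take B (21 @ 163); take 20/30 of A → 138.00. Capacity used 41/41.
Total value = 301.00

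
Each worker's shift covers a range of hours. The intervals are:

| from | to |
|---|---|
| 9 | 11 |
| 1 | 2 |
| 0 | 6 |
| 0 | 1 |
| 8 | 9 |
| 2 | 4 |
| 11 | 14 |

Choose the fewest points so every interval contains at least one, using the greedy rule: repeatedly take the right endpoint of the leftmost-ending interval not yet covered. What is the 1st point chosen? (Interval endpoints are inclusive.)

Sort by right endpoint; whenever an interval is uncovered, place a point at its right end.
By right end: [0,1]  [1,2]  [2,4]  [0,6]  [8,9]  [9,11]  [11,14]
[0,1] uncovered → point at 1; [2,4] uncovered → point at 4; [8,9] uncovered → point at 9; [11,14] uncovered → point at 14.
Points: 1, 4, 9, 14 (4 total).

1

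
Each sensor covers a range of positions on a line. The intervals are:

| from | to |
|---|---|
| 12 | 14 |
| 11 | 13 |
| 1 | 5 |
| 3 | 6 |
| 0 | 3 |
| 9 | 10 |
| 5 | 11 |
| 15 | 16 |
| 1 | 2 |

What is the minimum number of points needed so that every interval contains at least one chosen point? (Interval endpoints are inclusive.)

Sort by right endpoint; whenever an interval is uncovered, place a point at its right end.
By right end: [1,2]  [0,3]  [1,5]  [3,6]  [9,10]  [5,11]  [11,13]  [12,14]  [15,16]
[1,2] uncovered → point at 2; [3,6] uncovered → point at 6; [9,10] uncovered → point at 10; [11,13] uncovered → point at 13; [15,16] uncovered → point at 16.
Points: 2, 6, 10, 13, 16 (5 total).

5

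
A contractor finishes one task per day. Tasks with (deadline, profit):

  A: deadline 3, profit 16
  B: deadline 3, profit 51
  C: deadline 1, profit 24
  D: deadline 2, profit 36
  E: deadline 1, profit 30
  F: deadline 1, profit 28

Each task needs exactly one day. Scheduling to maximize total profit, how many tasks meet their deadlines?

By profit: B(d3,51), D(d2,36), E(d1,30), F(d1,28), C(d1,24), A(d3,16)
B→slot 3; D→slot 2; E→slot 1; F skipped; C skipped; A skipped.
3 of 6 scheduled.

3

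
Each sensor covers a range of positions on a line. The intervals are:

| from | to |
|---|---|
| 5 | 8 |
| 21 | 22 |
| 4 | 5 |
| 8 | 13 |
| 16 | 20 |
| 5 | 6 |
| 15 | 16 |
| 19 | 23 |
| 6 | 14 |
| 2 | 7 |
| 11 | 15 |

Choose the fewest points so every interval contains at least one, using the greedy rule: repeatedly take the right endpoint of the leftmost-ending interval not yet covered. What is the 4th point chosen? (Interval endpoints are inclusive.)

22

Sort by right endpoint; whenever an interval is uncovered, place a point at its right end.
By right end: [4,5]  [5,6]  [2,7]  [5,8]  [8,13]  [6,14]  [11,15]  [15,16]  [16,20]  [21,22]  [19,23]
[4,5] uncovered → point at 5; [8,13] uncovered → point at 13; [15,16] uncovered → point at 16; [21,22] uncovered → point at 22.
Points: 5, 13, 16, 22 (4 total).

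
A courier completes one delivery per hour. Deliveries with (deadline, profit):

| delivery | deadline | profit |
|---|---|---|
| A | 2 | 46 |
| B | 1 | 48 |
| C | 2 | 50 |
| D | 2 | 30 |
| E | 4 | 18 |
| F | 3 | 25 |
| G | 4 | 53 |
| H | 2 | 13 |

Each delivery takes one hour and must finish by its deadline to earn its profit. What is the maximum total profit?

Sort by profit descending; place each in the latest free slot ≤ its deadline.
Profit order: G=53 C=50 B=48 A=46 D=30 F=25 E=18 H=13
Assign: G→slot 4, C→slot 2, B→slot 1, A skipped, D skipped, F→slot 3, E skipped, H skipped.
Slots: [1:B] [2:C] [3:F] [4:G]
Profit = 48 + 50 + 25 + 53 = 176

176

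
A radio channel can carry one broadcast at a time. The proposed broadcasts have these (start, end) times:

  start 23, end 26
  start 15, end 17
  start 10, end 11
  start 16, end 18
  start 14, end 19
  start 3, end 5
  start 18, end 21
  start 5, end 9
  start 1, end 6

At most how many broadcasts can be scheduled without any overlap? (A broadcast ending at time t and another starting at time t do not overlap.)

Greedy by earliest finish: after sorting by end time, pick each interval compatible with the last pick.
Sorted by end: (3,5)  (1,6)  (5,9)  (10,11)  (15,17)  (16,18)  (14,19)  (18,21)  (23,26)
take (3,5); skip (1,6); take (5,9); take (10,11); take (15,17); skip (14,19); take (18,21); take (23,26).
Selected 6 broadcasts.

6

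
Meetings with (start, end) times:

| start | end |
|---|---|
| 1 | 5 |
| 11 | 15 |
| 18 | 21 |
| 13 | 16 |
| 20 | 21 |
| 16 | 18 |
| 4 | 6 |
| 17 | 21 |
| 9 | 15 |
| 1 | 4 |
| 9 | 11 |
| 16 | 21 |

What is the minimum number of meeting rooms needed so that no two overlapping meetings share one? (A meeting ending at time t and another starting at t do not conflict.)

4

starts: [1, 1, 4, 9, 9, 11, 13, 16, 16, 17, 18, 20]
ends:   [4, 5, 6, 11, 15, 15, 16, 18, 21, 21, 21, 21]
s1→1 s1→2 e4→1 s4→2 e5→1 e6→0 s9→1 s9→2 e11→1 s11→2 s13→3 e15→2 e15→1 e16→0 s16→1 s16→2 s17→3 e18→2 s18→3 s20→4  — peak 4.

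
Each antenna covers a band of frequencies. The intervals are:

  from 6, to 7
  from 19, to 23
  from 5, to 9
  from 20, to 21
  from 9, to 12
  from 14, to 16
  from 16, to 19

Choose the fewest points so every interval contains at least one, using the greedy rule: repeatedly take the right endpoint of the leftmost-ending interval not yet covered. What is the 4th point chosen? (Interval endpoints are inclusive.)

21

Sorted: [6,7] [5,9] [9,12] [14,16] [16,19] [20,21] [19,23]
{[6,7],[5,9]} hit by 7; {[9,12]} hit by 12; {[14,16],[16,19]} hit by 16; {[20,21],[19,23]} hit by 21.
Points: 7, 12, 16, 21 (4 total).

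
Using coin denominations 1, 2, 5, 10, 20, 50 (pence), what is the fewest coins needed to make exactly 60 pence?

2

Greedy: take as many of the largest coin as possible, then repeat with the remainder.
60 − 1×50→10 − 1×10→0
Total coins = 1 + 1 = 2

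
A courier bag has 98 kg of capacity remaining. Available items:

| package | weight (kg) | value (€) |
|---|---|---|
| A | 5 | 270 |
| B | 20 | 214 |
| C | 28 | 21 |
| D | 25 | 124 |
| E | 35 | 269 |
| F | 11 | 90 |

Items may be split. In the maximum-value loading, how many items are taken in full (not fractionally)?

Greedy by value/weight ratio, highest first.
Order: A (270/5=54.00) > B (214/20=10.70) > F (90/11=8.18) > E (269/35=7.69) > D (124/25=4.96) > C (21/28=0.75)
Fill: take A (5 @ 270) → take B (20 @ 214) → take F (11 @ 90) → take E (35 @ 269) → take D (25 @ 124) → take 2/28 of C → 1.50; 98/98 used.
5 item(s) taken whole; one partial (take 2/28 of C).

5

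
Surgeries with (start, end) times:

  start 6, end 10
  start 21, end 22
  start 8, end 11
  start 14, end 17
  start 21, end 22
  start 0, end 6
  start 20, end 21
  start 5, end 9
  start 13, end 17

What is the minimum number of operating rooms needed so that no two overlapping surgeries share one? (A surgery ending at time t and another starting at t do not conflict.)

3

starts: [0, 5, 6, 8, 13, 14, 20, 21, 21]
ends:   [6, 9, 10, 11, 17, 17, 21, 22, 22]
s0→1 s5→2 e6→1 s6→2 s8→3  — peak 3.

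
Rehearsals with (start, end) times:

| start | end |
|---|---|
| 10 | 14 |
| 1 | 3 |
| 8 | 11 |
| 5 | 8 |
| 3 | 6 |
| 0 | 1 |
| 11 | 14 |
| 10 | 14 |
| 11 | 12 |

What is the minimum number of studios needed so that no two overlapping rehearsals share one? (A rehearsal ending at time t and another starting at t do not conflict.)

4

Count concurrent intervals with a sweep; the peak is the room count.
starts: [0, 1, 3, 5, 8, 10, 10, 11, 11]
ends:   [1, 3, 6, 8, 11, 12, 14, 14, 14]
s0→1 e1→0 s1→1 e3→0 s3→1 s5→2 e6→1 e8→0 s8→1 s10→2 s10→3 e11→2 s11→3 s11→4  — peak 4.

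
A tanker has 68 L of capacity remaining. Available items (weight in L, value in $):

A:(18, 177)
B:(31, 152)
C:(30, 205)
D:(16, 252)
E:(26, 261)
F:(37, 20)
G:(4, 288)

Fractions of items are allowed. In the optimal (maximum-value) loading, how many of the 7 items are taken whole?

4

Greedy by value/weight ratio, highest first.
Ratios (sorted): G 72.00, D 15.75, E 10.04, A 9.83, C 6.83, B 4.90, F 0.54
take G (4 @ 288); take D (16 @ 252); take E (26 @ 261); take A (18 @ 177); take 4/30 of C → 27.33. Capacity used 68/68.
4 item(s) taken whole; one partial (take 4/30 of C).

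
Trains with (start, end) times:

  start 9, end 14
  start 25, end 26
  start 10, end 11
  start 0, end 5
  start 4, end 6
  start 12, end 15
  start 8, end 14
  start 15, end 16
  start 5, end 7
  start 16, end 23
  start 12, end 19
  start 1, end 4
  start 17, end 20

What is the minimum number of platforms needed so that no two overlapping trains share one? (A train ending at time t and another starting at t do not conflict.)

4

starts: [0, 1, 4, 5, 8, 9, 10, 12, 12, 15, 16, 17, 25]
ends:   [4, 5, 6, 7, 11, 14, 14, 15, 16, 19, 20, 23, 26]
s0→1 s1→2 e4→1 s4→2 e5→1 s5→2 e6→1 e7→0 s8→1 s9→2 s10→3 e11→2 s12→3 s12→4  — peak 4.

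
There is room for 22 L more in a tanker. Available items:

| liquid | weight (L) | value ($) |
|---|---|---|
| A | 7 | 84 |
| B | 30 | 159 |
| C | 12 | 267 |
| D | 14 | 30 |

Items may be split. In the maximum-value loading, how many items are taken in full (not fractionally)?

Sort by value per unit weight and fill in that order.
Order: C (267/12=22.25) > A (84/7=12.00) > B (159/30=5.30) > D (30/14=2.14)
Fill: take C (12 @ 267) → take A (7 @ 84) → take 3/30 of B → 15.90; 22/22 used.
2 item(s) taken whole; one partial (take 3/30 of B).

2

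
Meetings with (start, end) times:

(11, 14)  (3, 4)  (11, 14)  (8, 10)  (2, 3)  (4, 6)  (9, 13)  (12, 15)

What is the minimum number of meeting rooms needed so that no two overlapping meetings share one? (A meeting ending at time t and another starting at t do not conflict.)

Count concurrent intervals with a sweep; the peak is the room count.
Events (time:±→running): 2:+→1 3:-→0 3:+→1 4:-→0 4:+→1 6:-→0 8:+→1 9:+→2 10:-→1 11:+→2 11:+→3 12:+→4 … peak 4.

4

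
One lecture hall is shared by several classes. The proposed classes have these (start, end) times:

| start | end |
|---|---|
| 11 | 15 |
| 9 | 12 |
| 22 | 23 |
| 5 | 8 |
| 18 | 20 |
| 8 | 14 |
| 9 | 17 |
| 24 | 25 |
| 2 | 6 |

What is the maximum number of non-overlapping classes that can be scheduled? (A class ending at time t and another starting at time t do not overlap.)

5

Sorted by end: (2,6)  (5,8)  (9,12)  (8,14)  (11,15)  (9,17)  (18,20)  (22,23)  (24,25)
take (2,6); skip (5,8); take (9,12); take (18,20); take (22,23); take (24,25).
Selected 5 classes.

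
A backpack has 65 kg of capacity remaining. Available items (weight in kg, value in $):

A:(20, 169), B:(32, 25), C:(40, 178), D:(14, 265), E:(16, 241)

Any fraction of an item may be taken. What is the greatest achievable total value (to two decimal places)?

Order: D (265/14=18.93) > E (241/16=15.06) > A (169/20=8.45) > C (178/40=4.45) > B (25/32=0.78)
Fill: take D (14 @ 265) → take E (16 @ 241) → take A (20 @ 169) → take 15/40 of C → 66.75; 65/65 used.
Total value = 741.75

741.75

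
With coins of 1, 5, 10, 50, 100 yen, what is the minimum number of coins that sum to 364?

Greedy: take as many of the largest coin as possible, then repeat with the remainder.
364 = 3×100 + 1×50 + 1×10 + 4×1
Total coins = 3 + 1 + 1 + 4 = 9

9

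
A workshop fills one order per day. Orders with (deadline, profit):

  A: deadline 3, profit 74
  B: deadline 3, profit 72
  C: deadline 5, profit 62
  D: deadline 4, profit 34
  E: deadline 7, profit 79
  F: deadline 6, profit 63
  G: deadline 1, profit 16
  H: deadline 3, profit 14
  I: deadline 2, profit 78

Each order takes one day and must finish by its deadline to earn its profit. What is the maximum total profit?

Sort by profit descending; place each in the latest free slot ≤ its deadline.
By profit: E(d7,79), I(d2,78), A(d3,74), B(d3,72), F(d6,63), C(d5,62), D(d4,34), G(d1,16), H(d3,14)
E→slot 7; I→slot 2; A→slot 3; B→slot 1; F→slot 6; C→slot 5; D→slot 4; G skipped; H skipped.
Profit = 72 + 78 + 74 + 34 + 62 + 63 + 79 = 462

462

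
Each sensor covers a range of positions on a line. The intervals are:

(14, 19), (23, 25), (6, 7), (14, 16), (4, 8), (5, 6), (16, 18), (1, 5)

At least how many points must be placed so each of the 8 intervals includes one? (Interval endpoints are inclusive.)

Sort by right endpoint; whenever an interval is uncovered, place a point at its right end.
Sorted: [1,5] [5,6] [6,7] [4,8] [14,16] [16,18] [14,19] [23,25]
{[1,5],[5,6]} hit by 5; {[6,7],[4,8]} hit by 7; {[14,16],[16,18],[14,19]} hit by 16; {[23,25]} hit by 25.
Points: 5, 7, 16, 25 (4 total).

4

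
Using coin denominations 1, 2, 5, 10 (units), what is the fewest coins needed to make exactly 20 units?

20 − 2×10→0
Total coins = 2 = 2

2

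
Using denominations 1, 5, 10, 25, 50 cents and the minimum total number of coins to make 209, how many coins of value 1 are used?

4

Greedy: take as many of the largest coin as possible, then repeat with the remainder.
209 − 4×50→9 − 1×5→4 − 4×1→0
Count of 1: 4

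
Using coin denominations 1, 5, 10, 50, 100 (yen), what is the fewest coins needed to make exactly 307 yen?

Greedy: take as many of the largest coin as possible, then repeat with the remainder.
307 − 3×100→7 − 1×5→2 − 2×1→0
Total coins = 3 + 1 + 2 = 6

6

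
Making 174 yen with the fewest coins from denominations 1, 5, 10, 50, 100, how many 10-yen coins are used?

2

Greedy: take as many of the largest coin as possible, then repeat with the remainder.
174 − 1×100→74 − 1×50→24 − 2×10→4 − 4×1→0
Count of 10: 2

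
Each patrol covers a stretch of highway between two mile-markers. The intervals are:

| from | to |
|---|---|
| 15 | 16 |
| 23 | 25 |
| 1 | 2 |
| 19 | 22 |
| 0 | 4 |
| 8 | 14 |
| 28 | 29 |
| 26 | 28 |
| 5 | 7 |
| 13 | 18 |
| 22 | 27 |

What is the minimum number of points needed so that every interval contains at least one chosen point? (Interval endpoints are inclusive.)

7

Process intervals by earliest right end; each time one isn't hit yet, stab at its right endpoint.
Sorted: [1,2] [0,4] [5,7] [8,14] [15,16] [13,18] [19,22] [23,25] [22,27] [26,28] [28,29]
{[1,2],[0,4]} hit by 2; {[5,7]} hit by 7; {[8,14]} hit by 14; {[15,16],[13,18]} hit by 16; {[19,22]} hit by 22; {[23,25],[22,27]} hit by 25; {[26,28],[28,29]} hit by 28.
Points: 2, 7, 14, 16, 22, 25, 28 (7 total).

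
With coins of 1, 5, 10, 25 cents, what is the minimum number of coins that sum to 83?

Use the largest denomination that fits, subtract, and repeat.
83 − 3×25→8 − 1×5→3 − 3×1→0
Total coins = 3 + 1 + 3 = 7

7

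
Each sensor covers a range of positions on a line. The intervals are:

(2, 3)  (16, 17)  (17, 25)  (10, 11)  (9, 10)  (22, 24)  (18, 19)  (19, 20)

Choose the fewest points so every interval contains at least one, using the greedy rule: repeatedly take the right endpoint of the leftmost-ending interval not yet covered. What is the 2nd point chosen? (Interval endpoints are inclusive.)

10

By right end: [2,3]  [9,10]  [10,11]  [16,17]  [18,19]  [19,20]  [22,24]  [17,25]
[2,3] uncovered → point at 3; [9,10] uncovered → point at 10; [16,17] uncovered → point at 17; [18,19] uncovered → point at 19; [22,24] uncovered → point at 24.
Points: 3, 10, 17, 19, 24 (5 total).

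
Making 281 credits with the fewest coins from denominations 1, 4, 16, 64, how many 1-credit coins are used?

281 − 4×64→25 − 1×16→9 − 2×4→1 − 1×1→0
Count of 1: 1

1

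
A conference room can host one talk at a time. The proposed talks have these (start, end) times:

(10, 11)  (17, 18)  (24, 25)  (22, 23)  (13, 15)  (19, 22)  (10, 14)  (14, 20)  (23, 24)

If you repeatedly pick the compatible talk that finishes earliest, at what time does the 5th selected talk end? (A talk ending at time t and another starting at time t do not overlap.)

23

Greedy by earliest finish: after sorting by end time, pick each interval compatible with the last pick.
By end time: (10,11), (10,14), (13,15), (17,18), (14,20), (19,22), (22,23), (23,24), (24,25).
Pick (10,11); next start ≥ 11 → (13,15); next start ≥ 15 → (17,18); next start ≥ 18 → (19,22); next start ≥ 22 → (22,23); next start ≥ 23 → (23,24); next start ≥ 24 → (24,25).
Selected: (10,11) (13,15) (17,18) (19,22) (22,23) (23,24) (24,25)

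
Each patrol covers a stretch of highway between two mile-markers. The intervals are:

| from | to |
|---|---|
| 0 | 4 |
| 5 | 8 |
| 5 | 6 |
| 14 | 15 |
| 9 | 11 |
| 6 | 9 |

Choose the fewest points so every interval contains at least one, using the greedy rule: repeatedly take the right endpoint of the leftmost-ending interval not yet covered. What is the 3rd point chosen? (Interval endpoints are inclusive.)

By right end: [0,4]  [5,6]  [5,8]  [6,9]  [9,11]  [14,15]
[0,4] uncovered → point at 4; [5,6] uncovered → point at 6; [9,11] uncovered → point at 11; [14,15] uncovered → point at 15.
Points: 4, 6, 11, 15 (4 total).

11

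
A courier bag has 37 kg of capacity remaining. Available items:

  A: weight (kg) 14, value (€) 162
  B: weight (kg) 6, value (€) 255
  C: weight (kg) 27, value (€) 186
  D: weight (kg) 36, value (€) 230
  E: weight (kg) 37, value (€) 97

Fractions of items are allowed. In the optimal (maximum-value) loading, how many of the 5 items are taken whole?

Greedy by value/weight ratio, highest first.
Ratios (sorted): B 42.50, A 11.57, C 6.89, D 6.39, E 2.62
take B (6 @ 255); take A (14 @ 162); take 17/27 of C → 117.11. Capacity used 37/37.
2 item(s) taken whole; one partial (take 17/27 of C).

2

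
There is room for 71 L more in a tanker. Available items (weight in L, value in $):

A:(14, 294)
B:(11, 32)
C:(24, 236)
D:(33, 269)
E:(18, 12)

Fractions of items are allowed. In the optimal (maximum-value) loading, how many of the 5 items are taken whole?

Ratios (sorted): A 21.00, C 9.83, D 8.15, B 2.91, E 0.67
take A (14 @ 294); take C (24 @ 236); take D (33 @ 269). Capacity used 71/71.
3 item(s) taken whole.

3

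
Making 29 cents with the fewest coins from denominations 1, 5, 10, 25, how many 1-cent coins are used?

Greedy: take as many of the largest coin as possible, then repeat with the remainder.
29 = 1×25 + 4×1
Count of 1: 4

4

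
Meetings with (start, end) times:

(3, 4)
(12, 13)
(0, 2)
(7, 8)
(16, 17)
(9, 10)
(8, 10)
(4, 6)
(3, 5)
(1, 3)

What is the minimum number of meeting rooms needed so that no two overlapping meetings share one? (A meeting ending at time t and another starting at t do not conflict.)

Count concurrent intervals with a sweep; the peak is the room count.
Events (time:±→running): 0:+→1 1:+→2 … peak 2.

2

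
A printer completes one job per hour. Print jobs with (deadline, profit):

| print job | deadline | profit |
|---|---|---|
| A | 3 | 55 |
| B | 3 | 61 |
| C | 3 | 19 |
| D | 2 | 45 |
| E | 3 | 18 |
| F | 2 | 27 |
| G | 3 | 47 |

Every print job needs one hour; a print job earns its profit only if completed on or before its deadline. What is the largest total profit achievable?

163

Sort by profit descending; place each in the latest free slot ≤ its deadline.
Profit order: B=61 A=55 G=47 D=45 F=27 C=19 E=18
Assign: B→slot 3, A→slot 2, G→slot 1, D skipped, F skipped, C skipped, E skipped.
Slots: [1:G] [2:A] [3:B]
Profit = 47 + 55 + 61 = 163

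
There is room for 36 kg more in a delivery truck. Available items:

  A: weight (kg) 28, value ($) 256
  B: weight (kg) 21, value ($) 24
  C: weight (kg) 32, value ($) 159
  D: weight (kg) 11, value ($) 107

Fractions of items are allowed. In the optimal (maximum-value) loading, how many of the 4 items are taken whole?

Sort by value per unit weight and fill in that order.
Order: D (107/11=9.73) > A (256/28=9.14) > C (159/32=4.97) > B (24/21=1.14)
Fill: take D (11 @ 107) → take 25/28 of A → 228.57; 36/36 used.
1 item(s) taken whole; one partial (take 25/28 of A).

1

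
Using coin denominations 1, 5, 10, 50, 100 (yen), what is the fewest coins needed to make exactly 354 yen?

8

354 = 3×100 + 1×50 + 4×1
Total coins = 3 + 1 + 4 = 8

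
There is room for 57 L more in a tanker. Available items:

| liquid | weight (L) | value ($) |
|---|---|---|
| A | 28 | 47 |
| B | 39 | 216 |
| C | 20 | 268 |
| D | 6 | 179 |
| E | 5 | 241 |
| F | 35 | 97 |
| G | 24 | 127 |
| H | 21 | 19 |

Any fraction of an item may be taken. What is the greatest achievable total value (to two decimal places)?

Sort by value per unit weight and fill in that order.
Ratios (sorted): E 48.20, D 29.83, C 13.40, B 5.54, G 5.29, F 2.77, A 1.68, H 0.90
take E (5 @ 241); take D (6 @ 179); take C (20 @ 268); take 26/39 of B → 144.00. Capacity used 57/57.
Total value = 832.00

832.00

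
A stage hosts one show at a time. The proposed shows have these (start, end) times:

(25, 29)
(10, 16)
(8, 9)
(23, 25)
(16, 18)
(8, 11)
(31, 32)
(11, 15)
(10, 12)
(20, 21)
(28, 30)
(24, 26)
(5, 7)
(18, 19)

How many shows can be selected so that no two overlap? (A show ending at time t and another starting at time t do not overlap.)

By end time: (5,7), (8,9), (8,11), (10,12), (11,15), (10,16), (16,18), (18,19), (20,21), (23,25), (24,26), (25,29), (28,30), (31,32).
Pick (5,7); next start ≥ 7 → (8,9); next start ≥ 9 → (10,12); next start ≥ 12 → (16,18); next start ≥ 18 → (18,19); next start ≥ 19 → (20,21); next start ≥ 21 → (23,25); next start ≥ 25 → (25,29); next start ≥ 29 → (31,32).
Selected 9 shows.

9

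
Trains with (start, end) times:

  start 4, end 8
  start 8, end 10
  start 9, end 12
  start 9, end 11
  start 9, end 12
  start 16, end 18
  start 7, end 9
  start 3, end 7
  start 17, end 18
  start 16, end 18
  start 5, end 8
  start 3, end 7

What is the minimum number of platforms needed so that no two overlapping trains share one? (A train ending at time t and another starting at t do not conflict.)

The answer is the maximum number of intervals overlapping at any instant.
Events (time:±→running): 3:+→1 3:+→2 4:+→3 5:+→4 … peak 4.

4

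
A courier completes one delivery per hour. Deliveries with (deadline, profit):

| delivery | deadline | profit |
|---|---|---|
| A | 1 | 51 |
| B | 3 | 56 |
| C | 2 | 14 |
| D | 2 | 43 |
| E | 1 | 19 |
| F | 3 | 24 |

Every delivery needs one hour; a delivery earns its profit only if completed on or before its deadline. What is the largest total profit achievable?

150

Take jobs in profit order; each goes to the latest open slot no later than its deadline.
Profit order: B=56 A=51 D=43 F=24 E=19 C=14
Assign: B→slot 3, A→slot 1, D→slot 2, F skipped, E skipped, C skipped.
Slots: [1:A] [2:D] [3:B]
Profit = 51 + 43 + 56 = 150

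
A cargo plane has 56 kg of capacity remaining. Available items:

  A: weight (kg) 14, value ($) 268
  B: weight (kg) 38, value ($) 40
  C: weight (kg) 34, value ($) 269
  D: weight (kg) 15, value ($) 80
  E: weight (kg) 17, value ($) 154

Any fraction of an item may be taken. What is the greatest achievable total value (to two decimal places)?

619.79

Sort by value per unit weight and fill in that order.
Order: A (268/14=19.14) > E (154/17=9.06) > C (269/34=7.91) > D (80/15=5.33) > B (40/38=1.05)
Fill: take A (14 @ 268) → take E (17 @ 154) → take 25/34 of C → 197.79; 56/56 used.
Total value = 619.79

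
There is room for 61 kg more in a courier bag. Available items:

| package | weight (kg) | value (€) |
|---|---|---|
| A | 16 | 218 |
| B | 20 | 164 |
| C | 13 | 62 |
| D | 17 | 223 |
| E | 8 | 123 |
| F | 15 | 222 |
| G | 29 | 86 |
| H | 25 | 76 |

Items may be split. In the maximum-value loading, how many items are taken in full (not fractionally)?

Sort by value per unit weight and fill in that order.
Order: E (123/8=15.38) > F (222/15=14.80) > A (218/16=13.62) > D (223/17=13.12) > B (164/20=8.20) > C (62/13=4.77) > H (76/25=3.04) > G (86/29=2.97)
Fill: take E (8 @ 123) → take F (15 @ 222) → take A (16 @ 218) → take D (17 @ 223) → take 5/20 of B → 41.00; 61/61 used.
4 item(s) taken whole; one partial (take 5/20 of B).

4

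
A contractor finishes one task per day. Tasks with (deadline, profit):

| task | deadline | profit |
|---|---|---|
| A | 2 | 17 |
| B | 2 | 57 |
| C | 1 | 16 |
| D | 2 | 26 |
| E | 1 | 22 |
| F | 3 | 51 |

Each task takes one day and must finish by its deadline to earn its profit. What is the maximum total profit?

By profit: B(d2,57), F(d3,51), D(d2,26), E(d1,22), A(d2,17), C(d1,16)
B→slot 2; F→slot 3; D→slot 1; E skipped; A skipped; C skipped.
Profit = 26 + 57 + 51 = 134

134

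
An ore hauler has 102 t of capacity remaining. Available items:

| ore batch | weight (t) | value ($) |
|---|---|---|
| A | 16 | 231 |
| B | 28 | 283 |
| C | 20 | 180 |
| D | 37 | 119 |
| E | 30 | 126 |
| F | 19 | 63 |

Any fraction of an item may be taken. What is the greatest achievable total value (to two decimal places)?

846.53

Ratios (sorted): A 14.44, B 10.11, C 9.00, E 4.20, F 3.32, D 3.22
take A (16 @ 231); take B (28 @ 283); take C (20 @ 180); take E (30 @ 126); take 8/19 of F → 26.53. Capacity used 102/102.
Total value = 846.53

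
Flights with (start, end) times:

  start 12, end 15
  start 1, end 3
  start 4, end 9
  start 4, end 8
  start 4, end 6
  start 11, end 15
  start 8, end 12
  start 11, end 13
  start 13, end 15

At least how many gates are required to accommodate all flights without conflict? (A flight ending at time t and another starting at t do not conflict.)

3

Count concurrent intervals with a sweep; the peak is the room count.
Events (time:±→running): 1:+→1 3:-→0 4:+→1 4:+→2 4:+→3 … peak 3.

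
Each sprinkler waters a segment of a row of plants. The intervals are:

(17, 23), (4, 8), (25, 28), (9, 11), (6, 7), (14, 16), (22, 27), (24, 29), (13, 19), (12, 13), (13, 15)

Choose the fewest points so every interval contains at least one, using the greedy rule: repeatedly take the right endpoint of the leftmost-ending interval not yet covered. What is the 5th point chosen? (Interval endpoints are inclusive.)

By right end: [6,7]  [4,8]  [9,11]  [12,13]  [13,15]  [14,16]  [13,19]  [17,23]  [22,27]  [25,28]  [24,29]
[6,7] uncovered → point at 7; [9,11] uncovered → point at 11; [12,13] uncovered → point at 13; [14,16] uncovered → point at 16; [17,23] uncovered → point at 23; [25,28] uncovered → point at 28.
Points: 7, 11, 13, 16, 23, 28 (6 total).

23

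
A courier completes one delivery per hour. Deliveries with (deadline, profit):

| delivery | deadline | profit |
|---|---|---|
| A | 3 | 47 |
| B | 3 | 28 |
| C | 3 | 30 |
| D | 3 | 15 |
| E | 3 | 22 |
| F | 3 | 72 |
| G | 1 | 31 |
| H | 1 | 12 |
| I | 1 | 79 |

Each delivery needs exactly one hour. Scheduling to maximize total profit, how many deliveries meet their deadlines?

Take jobs in profit order; each goes to the latest open slot no later than its deadline.
By profit: I(d1,79), F(d3,72), A(d3,47), G(d1,31), C(d3,30), B(d3,28), E(d3,22), D(d3,15), H(d1,12)
I→slot 1; F→slot 3; A→slot 2; G skipped; C skipped; B skipped; E skipped; D skipped; H skipped.
3 of 9 scheduled.

3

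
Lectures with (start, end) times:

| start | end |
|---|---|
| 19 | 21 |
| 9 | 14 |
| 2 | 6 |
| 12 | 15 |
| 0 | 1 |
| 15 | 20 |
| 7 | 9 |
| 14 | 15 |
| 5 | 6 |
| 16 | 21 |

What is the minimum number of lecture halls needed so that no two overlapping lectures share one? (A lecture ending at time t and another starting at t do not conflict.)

3

The answer is the maximum number of intervals overlapping at any instant.
Events (time:±→running): 0:+→1 1:-→0 2:+→1 5:+→2 6:-→1 6:-→0 7:+→1 9:-→0 9:+→1 12:+→2 14:-→1 14:+→2 15:-→1 15:-→0 15:+→1 16:+→2 19:+→3 … peak 3.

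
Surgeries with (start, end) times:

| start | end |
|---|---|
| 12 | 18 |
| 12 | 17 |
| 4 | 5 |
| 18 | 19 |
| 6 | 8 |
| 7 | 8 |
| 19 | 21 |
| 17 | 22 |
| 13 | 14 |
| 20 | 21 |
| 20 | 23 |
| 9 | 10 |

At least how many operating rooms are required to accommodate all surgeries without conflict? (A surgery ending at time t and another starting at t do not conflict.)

4

The answer is the maximum number of intervals overlapping at any instant.
starts: [4, 6, 7, 9, 12, 12, 13, 17, 18, 19, 20, 20]
ends:   [5, 8, 8, 10, 14, 17, 18, 19, 21, 21, 22, 23]
s4→1 e5→0 s6→1 s7→2 e8→1 e8→0 s9→1 e10→0 s12→1 s12→2 s13→3 e14→2 e17→1 s17→2 e18→1 s18→2 e19→1 s19→2 s20→3 s20→4  — peak 4.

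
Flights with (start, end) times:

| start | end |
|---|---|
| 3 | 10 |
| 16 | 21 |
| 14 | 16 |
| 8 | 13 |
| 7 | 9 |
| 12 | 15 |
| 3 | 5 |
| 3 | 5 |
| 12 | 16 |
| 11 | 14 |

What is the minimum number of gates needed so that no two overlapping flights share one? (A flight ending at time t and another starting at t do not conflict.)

starts: [3, 3, 3, 7, 8, 11, 12, 12, 14, 16]
ends:   [5, 5, 9, 10, 13, 14, 15, 16, 16, 21]
s3→1 s3→2 s3→3 e5→2 e5→1 s7→2 s8→3 e9→2 e10→1 s11→2 s12→3 s12→4  — peak 4.

4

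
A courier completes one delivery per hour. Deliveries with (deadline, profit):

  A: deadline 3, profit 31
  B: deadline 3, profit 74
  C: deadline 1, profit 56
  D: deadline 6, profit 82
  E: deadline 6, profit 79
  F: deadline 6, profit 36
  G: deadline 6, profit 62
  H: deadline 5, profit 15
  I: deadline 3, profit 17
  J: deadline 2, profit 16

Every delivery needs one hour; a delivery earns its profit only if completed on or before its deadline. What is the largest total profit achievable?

389

Sort by profit descending; place each in the latest free slot ≤ its deadline.
By profit: D(d6,82), E(d6,79), B(d3,74), G(d6,62), C(d1,56), F(d6,36), A(d3,31), I(d3,17), J(d2,16), H(d5,15)
D→slot 6; E→slot 5; B→slot 3; G→slot 4; C→slot 1; F→slot 2; A skipped; I skipped; J skipped; H skipped.
Profit = 56 + 36 + 74 + 62 + 79 + 82 = 389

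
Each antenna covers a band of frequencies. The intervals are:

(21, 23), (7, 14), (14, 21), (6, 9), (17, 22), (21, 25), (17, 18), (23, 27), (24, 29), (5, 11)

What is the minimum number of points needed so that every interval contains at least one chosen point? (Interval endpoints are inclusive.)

4

Sort by right endpoint; whenever an interval is uncovered, place a point at its right end.
Sorted: [6,9] [5,11] [7,14] [17,18] [14,21] [17,22] [21,23] [21,25] [23,27] [24,29]
{[6,9],[5,11],[7,14]} hit by 9; {[17,18],[14,21],[17,22]} hit by 18; {[21,23],[21,25],[23,27]} hit by 23; {[24,29]} hit by 29.
Points: 9, 18, 23, 29 (4 total).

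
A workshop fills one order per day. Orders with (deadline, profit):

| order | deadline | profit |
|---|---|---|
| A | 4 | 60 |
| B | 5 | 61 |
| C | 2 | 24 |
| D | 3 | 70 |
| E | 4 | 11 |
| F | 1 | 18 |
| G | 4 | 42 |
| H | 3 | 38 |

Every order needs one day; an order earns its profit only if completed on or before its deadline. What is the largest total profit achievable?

271

Take jobs in profit order; each goes to the latest open slot no later than its deadline.
Profit order: D=70 B=61 A=60 G=42 H=38 C=24 F=18 E=11
Assign: D→slot 3, B→slot 5, A→slot 4, G→slot 2, H→slot 1, C skipped, F skipped, E skipped.
Slots: [1:H] [2:G] [3:D] [4:A] [5:B]
Profit = 38 + 42 + 70 + 60 + 61 = 271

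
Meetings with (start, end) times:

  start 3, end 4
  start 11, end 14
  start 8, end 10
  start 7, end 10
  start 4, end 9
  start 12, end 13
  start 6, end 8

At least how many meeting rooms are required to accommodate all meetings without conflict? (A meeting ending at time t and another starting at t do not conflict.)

3

The answer is the maximum number of intervals overlapping at any instant.
Events (time:±→running): 3:+→1 4:-→0 4:+→1 6:+→2 7:+→3 … peak 3.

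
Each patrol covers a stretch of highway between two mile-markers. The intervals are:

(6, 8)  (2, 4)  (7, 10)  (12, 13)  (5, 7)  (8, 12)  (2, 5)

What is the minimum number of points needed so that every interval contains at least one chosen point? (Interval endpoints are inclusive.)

Sorted: [2,4] [2,5] [5,7] [6,8] [7,10] [8,12] [12,13]
{[2,4],[2,5]} hit by 4; {[5,7],[6,8],[7,10]} hit by 7; {[8,12],[12,13]} hit by 12.
Points: 4, 7, 12 (3 total).

3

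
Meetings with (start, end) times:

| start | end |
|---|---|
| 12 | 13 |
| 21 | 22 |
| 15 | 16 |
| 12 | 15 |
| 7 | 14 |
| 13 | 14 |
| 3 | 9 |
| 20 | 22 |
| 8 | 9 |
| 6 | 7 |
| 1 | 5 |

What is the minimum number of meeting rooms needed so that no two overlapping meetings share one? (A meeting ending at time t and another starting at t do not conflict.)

Count concurrent intervals with a sweep; the peak is the room count.
starts: [1, 3, 6, 7, 8, 12, 12, 13, 15, 20, 21]
ends:   [5, 7, 9, 9, 13, 14, 14, 15, 16, 22, 22]
s1→1 s3→2 e5→1 s6→2 e7→1 s7→2 s8→3  — peak 3.

3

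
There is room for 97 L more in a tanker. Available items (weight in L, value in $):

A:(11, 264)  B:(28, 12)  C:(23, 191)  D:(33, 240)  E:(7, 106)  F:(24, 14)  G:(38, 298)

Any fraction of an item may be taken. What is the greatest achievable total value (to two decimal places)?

Order: A (264/11=24.00) > E (106/7=15.14) > C (191/23=8.30) > G (298/38=7.84) > D (240/33=7.27) > F (14/24=0.58) > B (12/28=0.43)
Fill: take A (11 @ 264) → take E (7 @ 106) → take C (23 @ 191) → take G (38 @ 298) → take 18/33 of D → 130.91; 97/97 used.
Total value = 989.91

989.91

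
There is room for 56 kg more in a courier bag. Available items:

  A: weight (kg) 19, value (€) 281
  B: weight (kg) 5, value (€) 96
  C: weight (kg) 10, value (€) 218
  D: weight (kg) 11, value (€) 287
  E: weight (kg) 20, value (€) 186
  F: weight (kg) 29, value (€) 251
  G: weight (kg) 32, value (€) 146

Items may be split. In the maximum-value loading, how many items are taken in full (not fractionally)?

Sort by value per unit weight and fill in that order.
Ratios (sorted): D 26.09, C 21.80, B 19.20, A 14.79, E 9.30, F 8.66, G 4.56
take D (11 @ 287); take C (10 @ 218); take B (5 @ 96); take A (19 @ 281); take 11/20 of E → 102.30. Capacity used 56/56.
4 item(s) taken whole; one partial (take 11/20 of E).

4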